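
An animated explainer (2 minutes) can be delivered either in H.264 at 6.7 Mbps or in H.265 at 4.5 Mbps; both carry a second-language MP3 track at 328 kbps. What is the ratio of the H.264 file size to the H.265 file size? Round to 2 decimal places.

1.46

2 min = 120 s
Audio: 328 kbps = 0.328 Mbps.
H.264: 7.028 Mbps × 120 s = 843.4 Mb = 105.420 MB.
H.265: 4.828 Mbps × 120 s = 579.4 Mb = 72.420 MB.
Ratio: 105.420 / 72.420 = 1.456.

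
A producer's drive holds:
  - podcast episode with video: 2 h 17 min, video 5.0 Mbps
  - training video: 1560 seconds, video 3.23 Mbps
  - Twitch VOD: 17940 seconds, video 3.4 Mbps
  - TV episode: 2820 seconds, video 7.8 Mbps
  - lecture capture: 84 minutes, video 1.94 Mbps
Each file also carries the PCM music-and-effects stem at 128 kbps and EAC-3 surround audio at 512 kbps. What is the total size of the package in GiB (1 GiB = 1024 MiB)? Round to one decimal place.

Audio total: 128 + 512 = 640 kbps = 0.640 Mbps.
podcast episode with video: 5.640 Mbps × 8220 s = 46360.8 Mb
training video: 3.870 Mbps × 1560 s = 6037.2 Mb
Twitch VOD: 4.040 Mbps × 17940 s = 72477.6 Mb
TV episode: 8.440 Mbps × 2820 s = 23800.8 Mb
lecture capture: 2.580 Mbps × 5040 s = 13003.2 Mb
Total: 161679.6 Mb = 20210.0 MB.
= 18.82 GiB.

18.8 GiB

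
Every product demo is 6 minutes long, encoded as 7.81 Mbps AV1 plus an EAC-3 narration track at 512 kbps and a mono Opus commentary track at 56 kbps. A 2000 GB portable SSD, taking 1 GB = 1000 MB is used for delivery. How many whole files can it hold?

6 min = 360 s
Audio total: 512 + 56 = 568 kbps = 0.568 Mbps.
Total bitrate: 8.378 Mbps.
Per item: 8.378 Mbps × 360 s = 3,016 Mb = 377.0 MB.
Capacity: 2000 GB = 16,000,000 Mb; 5304.90 items → 5304 complete.

5304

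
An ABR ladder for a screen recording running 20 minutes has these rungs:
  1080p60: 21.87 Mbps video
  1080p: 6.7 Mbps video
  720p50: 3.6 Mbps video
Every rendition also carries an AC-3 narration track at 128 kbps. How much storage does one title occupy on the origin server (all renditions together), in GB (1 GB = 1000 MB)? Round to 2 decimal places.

4.88 GB

20 min = 1200 s
Audio: 128 kbps = 0.128 Mbps.
Sum of rendition bitrates: (21.87+0.128) + (6.7+0.128) + (3.6+0.128) = 32.554 Mbps.
× 1200 s = 39,065 Mb = 4,883 MB = 4.883 GB.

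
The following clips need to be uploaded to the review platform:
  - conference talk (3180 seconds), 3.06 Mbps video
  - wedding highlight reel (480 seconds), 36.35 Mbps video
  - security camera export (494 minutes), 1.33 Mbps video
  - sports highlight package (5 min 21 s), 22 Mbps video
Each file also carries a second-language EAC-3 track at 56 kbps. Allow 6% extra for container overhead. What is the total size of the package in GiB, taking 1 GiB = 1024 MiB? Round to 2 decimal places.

9.32 GiB

Audio: 56 kbps = 0.056 Mbps.
conference talk: 3.116 Mbps × 3180 s × 1.06 = 10503.4 Mb
wedding highlight reel: 36.406 Mbps × 480 s × 1.06 = 18523.4 Mb
security camera export: 1.386 Mbps × 29640 s × 1.06 = 43545.9 Mb
sports highlight package: 22.056 Mbps × 321 s × 1.06 = 7504.8 Mb
Total: 80077.5 Mb = 10009.7 MB.
= 9.322 GiB.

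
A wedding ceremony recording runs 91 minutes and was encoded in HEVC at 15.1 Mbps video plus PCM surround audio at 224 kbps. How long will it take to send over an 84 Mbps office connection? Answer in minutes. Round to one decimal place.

91 min = 5460 s
Audio: 224 kbps = 0.224 Mbps.
Total bitrate: 15.324 Mbps.
File: 15.324 Mbps × 5460 s = 83669.0 Mb.
At 84 Mbps: 83669.0 / 84 = 996.1 s ≈ 16.6 minutes.

16.6 minutes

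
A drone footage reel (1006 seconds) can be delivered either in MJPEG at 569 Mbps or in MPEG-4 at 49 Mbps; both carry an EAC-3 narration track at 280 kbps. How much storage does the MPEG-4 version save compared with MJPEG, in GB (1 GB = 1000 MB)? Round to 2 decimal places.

Audio: 280 kbps = 0.280 Mbps.
MJPEG: 569.280 Mbps × 1006 s = 572695.7 Mb = 71.587 GB.
MPEG-4: 49.280 Mbps × 1006 s = 49575.7 Mb = 6.197 GB.
Saving: 71.587 − 6.197 = 65.390 GB.

65.39 GB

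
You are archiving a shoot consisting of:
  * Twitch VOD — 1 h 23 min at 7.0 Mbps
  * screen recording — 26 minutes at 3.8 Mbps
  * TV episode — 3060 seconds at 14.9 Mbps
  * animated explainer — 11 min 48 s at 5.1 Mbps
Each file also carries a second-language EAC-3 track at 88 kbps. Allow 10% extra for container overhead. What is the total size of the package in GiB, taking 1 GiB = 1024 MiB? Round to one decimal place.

Audio: 88 kbps = 0.088 Mbps.
Twitch VOD: 7.088 Mbps × 4980 s × 1.10 = 38828.1 Mb
screen recording: 3.888 Mbps × 1560 s × 1.10 = 6671.8 Mb
TV episode: 14.988 Mbps × 3060 s × 1.10 = 50449.6 Mb
animated explainer: 5.188 Mbps × 708 s × 1.10 = 4040.4 Mb
Total: 99989.9 Mb = 12498.7 MB.
= 11.64 GiB.

11.6 GiB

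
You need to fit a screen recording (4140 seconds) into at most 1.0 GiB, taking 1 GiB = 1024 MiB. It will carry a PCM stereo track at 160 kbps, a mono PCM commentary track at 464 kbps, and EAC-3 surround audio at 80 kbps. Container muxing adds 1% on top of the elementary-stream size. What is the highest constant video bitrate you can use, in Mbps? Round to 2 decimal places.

1.35 Mbps

Budget: 1.0 GiB = 8589.9 Mb.
Stream payload after overhead: 8589.9 / 1.01 = 8504.9 Mb.
Total bitrate budget: 8504.9 Mb / 4140 s = 2.054 Mbps.
Audio total: 160 + 464 + 80 = 704 kbps = 0.704 Mbps.
Video: 2.054 − 0.704 = 1.350 Mbps.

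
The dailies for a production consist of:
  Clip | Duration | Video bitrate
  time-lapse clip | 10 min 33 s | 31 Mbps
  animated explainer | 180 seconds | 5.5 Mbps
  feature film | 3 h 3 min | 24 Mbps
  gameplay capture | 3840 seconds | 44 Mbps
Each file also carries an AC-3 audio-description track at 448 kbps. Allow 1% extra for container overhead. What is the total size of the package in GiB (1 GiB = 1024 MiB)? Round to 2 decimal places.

Audio: 448 kbps = 0.448 Mbps.
time-lapse clip: 31.448 Mbps × 633 s × 1.01 = 20105.6 Mb
animated explainer: 5.948 Mbps × 180 s × 1.01 = 1081.3 Mb
feature film: 24.448 Mbps × 10980 s × 1.01 = 271123.4 Mb
gameplay capture: 44.448 Mbps × 3840 s × 1.01 = 172387.1 Mb
Total: 464697.5 Mb = 58087.2 MB.
= 54.10 GiB.

54.10 GiB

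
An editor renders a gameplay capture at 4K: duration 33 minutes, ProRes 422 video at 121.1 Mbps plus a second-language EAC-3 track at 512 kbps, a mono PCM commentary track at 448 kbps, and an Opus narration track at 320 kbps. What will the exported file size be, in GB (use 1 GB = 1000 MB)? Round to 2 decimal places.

30.29 GB

33 min = 1980 s
Audio total: 512 + 448 + 320 = 1280 kbps = 1.280 Mbps.
Total bitrate: 121.1 + 1.280 = 122.380 Mbps.
Stream data: 122.380 Mbps × 1980 s = 242312.4 Mb.
242,312 Mb ÷ 8 = 30,289 MB → 30.29 GB.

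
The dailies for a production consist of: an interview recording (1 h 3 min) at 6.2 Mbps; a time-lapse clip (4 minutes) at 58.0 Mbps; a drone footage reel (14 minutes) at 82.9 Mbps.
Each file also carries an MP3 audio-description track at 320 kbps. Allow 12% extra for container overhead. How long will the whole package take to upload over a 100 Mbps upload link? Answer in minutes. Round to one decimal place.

20.3 minutes

Audio: 320 kbps = 0.320 Mbps.
interview recording: 6.520 Mbps × 3780 s × 1.12 = 27603.1 Mb
time-lapse clip: 58.320 Mbps × 240 s × 1.12 = 15676.4 Mb
drone footage reel: 83.220 Mbps × 840 s × 1.12 = 78293.4 Mb
Total: 121572.9 Mb = 15196.6 MB.
At 100 Mbps: 121572.9 / 100 = 1216 s ≈ 20.3 minutes.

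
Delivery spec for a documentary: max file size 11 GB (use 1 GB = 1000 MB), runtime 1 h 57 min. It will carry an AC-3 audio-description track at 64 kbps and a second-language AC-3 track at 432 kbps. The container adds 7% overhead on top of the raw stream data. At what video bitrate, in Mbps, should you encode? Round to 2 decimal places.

Budget: 11 GB = 88000.0 Mb.
Stream payload after overhead: 88000.0 / 1.07 = 82243.0 Mb.
1 h 57 min = 117 min = 7020 s
Total bitrate budget: 82243.0 Mb / 7020 s = 11.716 Mbps.
Audio total: 64 + 432 = 496 kbps = 0.496 Mbps.
Video: 11.716 − 0.496 = 11.220 Mbps.

11.22 Mbps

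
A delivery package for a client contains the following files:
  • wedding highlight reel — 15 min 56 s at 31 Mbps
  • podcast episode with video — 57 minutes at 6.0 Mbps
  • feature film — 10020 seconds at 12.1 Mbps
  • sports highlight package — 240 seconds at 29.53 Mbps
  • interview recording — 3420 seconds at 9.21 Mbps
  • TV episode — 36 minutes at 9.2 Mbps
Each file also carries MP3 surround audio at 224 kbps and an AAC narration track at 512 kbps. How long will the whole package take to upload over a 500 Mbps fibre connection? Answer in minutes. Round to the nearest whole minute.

Audio total: 224 + 512 = 736 kbps = 0.736 Mbps.
wedding highlight reel: 31.736 Mbps × 956 s = 30339.6 Mb
podcast episode with video: 6.736 Mbps × 3420 s = 23037.1 Mb
feature film: 12.836 Mbps × 10020 s = 128616.7 Mb
sports highlight package: 30.266 Mbps × 240 s = 7263.8 Mb
interview recording: 9.946 Mbps × 3420 s = 34015.3 Mb
TV episode: 9.936 Mbps × 2160 s = 21461.8 Mb
Total: 244734.4 Mb = 30591.8 MB.
At 500 Mbps: 244734.4 / 500 = 489 s ≈ 8.16 minutes.

8 minutes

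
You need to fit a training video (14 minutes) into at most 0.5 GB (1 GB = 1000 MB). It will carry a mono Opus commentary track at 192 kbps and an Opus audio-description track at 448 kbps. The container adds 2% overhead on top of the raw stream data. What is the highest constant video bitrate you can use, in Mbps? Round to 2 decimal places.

4.03 Mbps

Budget: 0.5 GB = 4000.0 Mb.
Stream payload after overhead: 4000.0 / 1.02 = 3921.6 Mb.
14 min = 840 s
Total bitrate budget: 3921.6 Mb / 840 s = 4.669 Mbps.
Audio total: 192 + 448 = 640 kbps = 0.640 Mbps.
Video: 4.669 − 0.640 = 4.029 Mbps.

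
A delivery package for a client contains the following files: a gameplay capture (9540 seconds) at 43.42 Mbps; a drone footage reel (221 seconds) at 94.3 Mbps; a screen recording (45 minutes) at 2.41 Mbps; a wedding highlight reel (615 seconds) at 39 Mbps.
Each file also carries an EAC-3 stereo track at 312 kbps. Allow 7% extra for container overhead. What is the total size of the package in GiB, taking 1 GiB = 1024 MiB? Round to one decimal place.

58.5 GiB

Audio: 312 kbps = 0.312 Mbps.
gameplay capture: 43.732 Mbps × 9540 s × 1.07 = 446407.5 Mb
drone footage reel: 94.612 Mbps × 221 s × 1.07 = 22372.9 Mb
screen recording: 2.722 Mbps × 2700 s × 1.07 = 7863.9 Mb
wedding highlight reel: 39.312 Mbps × 615 s × 1.07 = 25869.3 Mb
Total: 502513.5 Mb = 62814.2 MB.
= 58.50 GiB.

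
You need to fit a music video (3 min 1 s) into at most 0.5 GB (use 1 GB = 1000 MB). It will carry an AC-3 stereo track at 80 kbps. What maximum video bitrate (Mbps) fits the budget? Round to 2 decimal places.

Budget: 0.5 GB = 4000.0 Mb.
3 min 1 s = 181 s
Total bitrate budget: 4000.0 Mb / 181 s = 22.099 Mbps.
Audio: 80 kbps = 0.080 Mbps.
Video: 22.099 − 0.080 = 22.019 Mbps.

22.02 Mbps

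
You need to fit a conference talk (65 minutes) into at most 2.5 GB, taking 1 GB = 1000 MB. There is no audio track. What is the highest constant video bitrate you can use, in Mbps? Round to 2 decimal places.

Budget: 2.5 GB = 20000.0 Mb.
65 min = 3900 s
Total bitrate budget: 20000.0 Mb / 3900 s = 5.128 Mbps.

5.13 Mbps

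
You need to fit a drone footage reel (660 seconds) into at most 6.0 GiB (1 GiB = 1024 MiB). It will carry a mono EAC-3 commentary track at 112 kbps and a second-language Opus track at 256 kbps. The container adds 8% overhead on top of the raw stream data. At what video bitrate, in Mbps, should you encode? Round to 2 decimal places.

Budget: 6.0 GiB = 51539.6 Mb.
Stream payload after overhead: 51539.6 / 1.08 = 47721.9 Mb.
Total bitrate budget: 47721.9 Mb / 660 s = 72.306 Mbps.
Audio total: 112 + 256 = 368 kbps = 0.368 Mbps.
Video: 72.306 − 0.368 = 71.938 Mbps.

71.94 Mbps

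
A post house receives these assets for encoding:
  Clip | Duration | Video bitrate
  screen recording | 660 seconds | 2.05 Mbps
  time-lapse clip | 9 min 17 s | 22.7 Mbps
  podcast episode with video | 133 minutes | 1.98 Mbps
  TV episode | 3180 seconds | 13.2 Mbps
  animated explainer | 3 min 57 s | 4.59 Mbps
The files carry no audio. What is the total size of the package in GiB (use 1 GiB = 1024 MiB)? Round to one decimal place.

screen recording: 2.050 Mbps × 660 s = 1353.0 Mb
time-lapse clip: 22.700 Mbps × 557 s = 12643.9 Mb
podcast episode with video: 1.980 Mbps × 7980 s = 15800.4 Mb
TV episode: 13.200 Mbps × 3180 s = 41976.0 Mb
animated explainer: 4.590 Mbps × 237 s = 1087.8 Mb
Total: 72861.1 Mb = 9107.6 MB.
= 8.482 GiB.

8.5 GiB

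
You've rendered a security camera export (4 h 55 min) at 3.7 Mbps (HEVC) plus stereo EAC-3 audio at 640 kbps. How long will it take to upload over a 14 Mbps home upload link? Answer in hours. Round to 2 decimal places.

1.52 hours

4 h 55 min = 295 min = 17700 s
Audio: 640 kbps = 0.640 Mbps.
Total bitrate: 4.340 Mbps.
File: 4.340 Mbps × 17700 s = 76818.0 Mb.
At 14 Mbps: 76818.0 / 14 = 5487.0 s ≈ 1.52 hours.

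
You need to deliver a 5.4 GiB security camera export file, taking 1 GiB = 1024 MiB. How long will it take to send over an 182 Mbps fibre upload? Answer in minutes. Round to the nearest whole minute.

4 minutes

File: 5.4 GiB = 46385.6 Mb.
At 182 Mbps: 46385.6 / 182 = 254.9 s ≈ 4.25 minutes.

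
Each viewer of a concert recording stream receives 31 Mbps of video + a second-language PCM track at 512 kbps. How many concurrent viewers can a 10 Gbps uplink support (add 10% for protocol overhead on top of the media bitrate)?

288

Audio: 512 kbps = 0.512 Mbps.
Per-viewer media rate: 31.512 Mbps.
On the wire with 10% overhead: 34.663 Mbps.
10 Gbps = 10,000 Mbps; 10,000 / 34.663 = 288.49 → 288 viewers.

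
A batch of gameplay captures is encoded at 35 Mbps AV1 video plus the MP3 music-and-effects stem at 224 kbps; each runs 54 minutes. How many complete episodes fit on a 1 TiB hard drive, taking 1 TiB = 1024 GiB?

54 min = 3240 s
Audio: 224 kbps = 0.224 Mbps.
Total bitrate: 35.224 Mbps.
Per item: 35.224 Mbps × 3240 s = 114,126 Mb = 14,266 MB.
Capacity: 1 TiB = 8,796,093 Mb; 77.07 items → 77 complete.

77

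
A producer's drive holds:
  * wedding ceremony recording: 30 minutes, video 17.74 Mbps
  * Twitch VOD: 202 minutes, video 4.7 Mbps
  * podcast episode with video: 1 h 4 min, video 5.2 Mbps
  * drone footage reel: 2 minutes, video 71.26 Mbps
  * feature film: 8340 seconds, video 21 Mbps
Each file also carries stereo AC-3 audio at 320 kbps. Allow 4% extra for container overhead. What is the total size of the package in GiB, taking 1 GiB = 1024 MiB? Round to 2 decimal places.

Audio: 320 kbps = 0.320 Mbps.
wedding ceremony recording: 18.060 Mbps × 1800 s × 1.04 = 33808.3 Mb
Twitch VOD: 5.020 Mbps × 12120 s × 1.04 = 63276.1 Mb
podcast episode with video: 5.520 Mbps × 3840 s × 1.04 = 22044.7 Mb
drone footage reel: 71.580 Mbps × 120 s × 1.04 = 8933.2 Mb
feature film: 21.320 Mbps × 8340 s × 1.04 = 184921.2 Mb
Total: 312983.4 Mb = 39122.9 MB.
= 36.44 GiB.

36.44 GiB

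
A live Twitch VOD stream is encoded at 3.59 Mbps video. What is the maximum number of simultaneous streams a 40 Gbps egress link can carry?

11142

40 Gbps = 40,000 Mbps; 40,000 / 3.590 = 11142.06 → 11142 viewers.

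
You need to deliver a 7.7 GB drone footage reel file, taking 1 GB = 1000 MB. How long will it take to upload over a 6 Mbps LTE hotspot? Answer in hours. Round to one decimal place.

File: 7.7 GB = 61600.0 Mb.
At 6 Mbps: 61600.0 / 6 = 10266.7 s ≈ 2.85 hours.

2.9 hours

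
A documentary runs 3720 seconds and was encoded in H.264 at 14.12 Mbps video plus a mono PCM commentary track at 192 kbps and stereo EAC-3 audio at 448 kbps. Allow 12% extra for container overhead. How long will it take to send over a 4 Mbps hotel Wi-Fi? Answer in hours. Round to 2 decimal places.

4.27 hours

Audio total: 192 + 448 = 640 kbps = 0.640 Mbps.
Total bitrate: 14.760 Mbps.
File: 14.760 Mbps × 3720 s = 54907.2 Mb.
With 12% container overhead: ×1.12. → 61496.1 Mb.
At 4 Mbps: 61496.1 / 4 = 15374.0 s ≈ 4.27 hours.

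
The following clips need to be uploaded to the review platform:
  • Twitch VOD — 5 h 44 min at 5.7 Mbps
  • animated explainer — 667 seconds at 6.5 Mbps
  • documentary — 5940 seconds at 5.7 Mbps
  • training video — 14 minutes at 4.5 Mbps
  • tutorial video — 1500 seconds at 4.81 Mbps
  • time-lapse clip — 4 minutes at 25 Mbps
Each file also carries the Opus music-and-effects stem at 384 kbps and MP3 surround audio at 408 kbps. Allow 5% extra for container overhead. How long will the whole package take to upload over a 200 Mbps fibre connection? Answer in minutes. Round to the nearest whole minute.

17 minutes

Audio total: 384 + 408 = 792 kbps = 0.792 Mbps.
Twitch VOD: 6.492 Mbps × 20640 s × 1.05 = 140694.6 Mb
animated explainer: 7.292 Mbps × 667 s × 1.05 = 5107.0 Mb
documentary: 6.492 Mbps × 5940 s × 1.05 = 40490.6 Mb
training video: 5.292 Mbps × 840 s × 1.05 = 4667.5 Mb
tutorial video: 5.602 Mbps × 1500 s × 1.05 = 8823.1 Mb
time-lapse clip: 25.792 Mbps × 240 s × 1.05 = 6499.6 Mb
Total: 206282.5 Mb = 25785.3 MB.
At 200 Mbps: 206282.5 / 200 = 1031 s ≈ 17.2 minutes.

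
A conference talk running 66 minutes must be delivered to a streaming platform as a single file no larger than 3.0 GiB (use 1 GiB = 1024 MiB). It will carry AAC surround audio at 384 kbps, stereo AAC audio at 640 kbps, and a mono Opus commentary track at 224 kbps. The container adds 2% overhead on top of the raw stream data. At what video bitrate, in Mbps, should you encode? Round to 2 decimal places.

5.13 Mbps

Budget: 3.0 GiB = 25769.8 Mb.
Stream payload after overhead: 25769.8 / 1.02 = 25264.5 Mb.
66 min = 3960 s
Total bitrate budget: 25264.5 Mb / 3960 s = 6.380 Mbps.
Audio total: 384 + 640 + 224 = 1248 kbps = 1.248 Mbps.
Video: 6.380 − 1.248 = 5.132 Mbps.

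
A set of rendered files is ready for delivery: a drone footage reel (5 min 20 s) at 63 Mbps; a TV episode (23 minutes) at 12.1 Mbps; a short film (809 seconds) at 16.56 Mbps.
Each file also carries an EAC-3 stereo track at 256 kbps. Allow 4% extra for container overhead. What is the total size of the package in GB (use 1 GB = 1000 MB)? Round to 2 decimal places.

Audio: 256 kbps = 0.256 Mbps.
drone footage reel: 63.256 Mbps × 320 s × 1.04 = 21051.6 Mb
TV episode: 12.356 Mbps × 1380 s × 1.04 = 17733.3 Mb
short film: 16.816 Mbps × 809 s × 1.04 = 14148.3 Mb
Total: 52933.2 Mb = 6616.7 MB.
= 6.617 GB.

6.62 GB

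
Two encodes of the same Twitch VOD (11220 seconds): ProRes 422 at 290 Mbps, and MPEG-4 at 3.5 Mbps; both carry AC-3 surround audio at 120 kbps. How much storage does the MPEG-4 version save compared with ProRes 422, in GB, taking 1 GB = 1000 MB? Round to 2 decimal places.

401.82 GB

Audio: 120 kbps = 0.120 Mbps.
ProRes 422: 290.120 Mbps × 11220 s = 3255146.4 Mb = 406.893 GB.
MPEG-4: 3.620 Mbps × 11220 s = 40616.4 Mb = 5.077 GB.
Saving: 406.893 − 5.077 = 401.816 GB.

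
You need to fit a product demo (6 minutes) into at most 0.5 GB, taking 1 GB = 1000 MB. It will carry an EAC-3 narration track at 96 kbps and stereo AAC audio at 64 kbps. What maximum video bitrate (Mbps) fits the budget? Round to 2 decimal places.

10.95 Mbps

Budget: 0.5 GB = 4000.0 Mb.
6 min = 360 s
Total bitrate budget: 4000.0 Mb / 360 s = 11.111 Mbps.
Audio total: 96 + 64 = 160 kbps = 0.160 Mbps.
Video: 11.111 − 0.160 = 10.951 Mbps.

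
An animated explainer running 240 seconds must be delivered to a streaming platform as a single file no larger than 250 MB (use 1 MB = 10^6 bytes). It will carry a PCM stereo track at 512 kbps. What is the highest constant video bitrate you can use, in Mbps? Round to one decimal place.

7.8 Mbps

Budget: 250 MB = 2000.0 Mb.
Total bitrate budget: 2000.0 Mb / 240 s = 8.333 Mbps.
Audio: 512 kbps = 0.512 Mbps.
Video: 8.333 − 0.512 = 7.821 Mbps.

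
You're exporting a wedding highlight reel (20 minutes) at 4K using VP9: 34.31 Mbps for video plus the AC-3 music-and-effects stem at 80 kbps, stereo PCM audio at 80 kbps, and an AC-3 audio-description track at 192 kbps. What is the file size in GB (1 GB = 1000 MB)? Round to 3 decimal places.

20 min = 1200 s
Audio total: 80 + 80 + 192 = 352 kbps = 0.352 Mbps.
Total bitrate: 34.31 + 0.352 = 34.662 Mbps.
Stream data: 34.662 Mbps × 1200 s = 41594.4 Mb.
41,594 Mb ÷ 8 = 5,199 MB → 5.199 GB.

5.199 GB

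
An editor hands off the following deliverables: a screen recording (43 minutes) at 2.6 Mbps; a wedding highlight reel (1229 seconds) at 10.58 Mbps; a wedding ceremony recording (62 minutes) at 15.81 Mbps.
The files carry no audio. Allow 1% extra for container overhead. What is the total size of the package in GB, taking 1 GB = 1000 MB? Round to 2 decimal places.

screen recording: 2.600 Mbps × 2580 s × 1.01 = 6775.1 Mb
wedding highlight reel: 10.580 Mbps × 1229 s × 1.01 = 13132.8 Mb
wedding ceremony recording: 15.810 Mbps × 3720 s × 1.01 = 59401.3 Mb
Total: 79309.3 Mb = 9913.7 MB.
= 9.914 GB.

9.91 GB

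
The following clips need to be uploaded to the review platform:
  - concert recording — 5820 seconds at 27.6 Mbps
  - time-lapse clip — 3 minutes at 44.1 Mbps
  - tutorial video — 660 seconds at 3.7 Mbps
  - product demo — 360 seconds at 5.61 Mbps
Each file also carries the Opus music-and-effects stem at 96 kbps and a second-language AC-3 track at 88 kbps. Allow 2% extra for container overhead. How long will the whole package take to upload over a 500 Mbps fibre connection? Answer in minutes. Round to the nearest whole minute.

Audio total: 96 + 88 = 184 kbps = 0.184 Mbps.
concert recording: 27.784 Mbps × 5820 s × 1.02 = 164936.9 Mb
time-lapse clip: 44.284 Mbps × 180 s × 1.02 = 8130.5 Mb
tutorial video: 3.884 Mbps × 660 s × 1.02 = 2614.7 Mb
product demo: 5.794 Mbps × 360 s × 1.02 = 2127.6 Mb
Total: 177809.7 Mb = 22226.2 MB.
At 500 Mbps: 177809.7 / 500 = 356 s ≈ 5.93 minutes.

6 minutes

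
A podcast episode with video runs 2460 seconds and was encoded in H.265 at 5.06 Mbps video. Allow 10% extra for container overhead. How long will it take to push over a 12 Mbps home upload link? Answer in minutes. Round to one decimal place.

19.0 minutes

File: 5.060 Mbps × 2460 s = 12447.6 Mb.
With 10% container overhead: ×1.10. → 13692.4 Mb.
At 12 Mbps: 13692.4 / 12 = 1141.0 s ≈ 19 minutes.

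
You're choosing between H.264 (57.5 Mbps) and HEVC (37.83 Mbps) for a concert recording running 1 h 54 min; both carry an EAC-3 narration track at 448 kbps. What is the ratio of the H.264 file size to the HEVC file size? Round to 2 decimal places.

1 h 54 min = 114 min = 6840 s
Audio: 448 kbps = 0.448 Mbps.
H.264: 57.948 Mbps × 6840 s = 396364.3 Mb = 46.143 GiB.
HEVC: 38.278 Mbps × 6840 s = 261821.5 Mb = 30.480 GiB.
Ratio: 46.143 / 30.480 = 1.514.

1.51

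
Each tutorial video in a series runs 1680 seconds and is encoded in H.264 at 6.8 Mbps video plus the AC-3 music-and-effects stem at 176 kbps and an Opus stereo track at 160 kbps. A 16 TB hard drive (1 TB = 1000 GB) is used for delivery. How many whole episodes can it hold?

10676

Audio total: 176 + 160 = 336 kbps = 0.336 Mbps.
Total bitrate: 7.136 Mbps.
Per item: 7.136 Mbps × 1680 s = 11,988 Mb = 1,499 MB.
Capacity: 16 TB = 128,000,000 Mb; 10676.92 items → 10676 complete.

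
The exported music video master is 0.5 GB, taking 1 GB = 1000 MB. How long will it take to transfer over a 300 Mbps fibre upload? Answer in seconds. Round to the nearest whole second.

File: 0.5 GB = 4000.0 Mb.
At 300 Mbps: 4000.0 / 300 = 13.3 s ≈ 13.3 seconds.

13 seconds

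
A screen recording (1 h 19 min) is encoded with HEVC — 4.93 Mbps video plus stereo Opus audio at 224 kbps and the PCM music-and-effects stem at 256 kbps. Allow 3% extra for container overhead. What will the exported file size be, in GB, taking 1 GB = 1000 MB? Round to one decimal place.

1 h 19 min = 79 min = 4740 s
Audio total: 224 + 256 = 480 kbps = 0.480 Mbps.
Total bitrate: 4.93 + 0.480 = 5.410 Mbps.
Stream data: 5.410 Mbps × 4740 s = 25643.4 Mb.
With 3% container overhead: ×1.03.
26,413 Mb ÷ 8 = 3,302 MB → 3.302 GB.

3.3 GB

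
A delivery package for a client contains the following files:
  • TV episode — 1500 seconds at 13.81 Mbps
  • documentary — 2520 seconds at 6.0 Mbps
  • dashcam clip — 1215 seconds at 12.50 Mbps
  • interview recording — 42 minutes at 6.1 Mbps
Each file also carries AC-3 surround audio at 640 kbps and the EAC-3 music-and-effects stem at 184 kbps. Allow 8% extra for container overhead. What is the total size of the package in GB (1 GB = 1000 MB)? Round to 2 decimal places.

Audio total: 640 + 184 = 824 kbps = 0.824 Mbps.
TV episode: 14.634 Mbps × 1500 s × 1.08 = 23707.1 Mb
documentary: 6.824 Mbps × 2520 s × 1.08 = 18572.2 Mb
dashcam clip: 13.324 Mbps × 1215 s × 1.08 = 17483.8 Mb
interview recording: 6.924 Mbps × 2520 s × 1.08 = 18844.4 Mb
Total: 78607.4 Mb = 9825.9 MB.
= 9.826 GB.

9.83 GB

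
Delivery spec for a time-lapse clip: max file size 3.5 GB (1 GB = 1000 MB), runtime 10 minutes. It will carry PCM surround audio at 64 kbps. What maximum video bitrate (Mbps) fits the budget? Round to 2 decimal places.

Budget: 3.5 GB = 28000.0 Mb.
10 min = 600 s
Total bitrate budget: 28000.0 Mb / 600 s = 46.667 Mbps.
Audio: 64 kbps = 0.064 Mbps.
Video: 46.667 − 0.064 = 46.603 Mbps.

46.60 Mbps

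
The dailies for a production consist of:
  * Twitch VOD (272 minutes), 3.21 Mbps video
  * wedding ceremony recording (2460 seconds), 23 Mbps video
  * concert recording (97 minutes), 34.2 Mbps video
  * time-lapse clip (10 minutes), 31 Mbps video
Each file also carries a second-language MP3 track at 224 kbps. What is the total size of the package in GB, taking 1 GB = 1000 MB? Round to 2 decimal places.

41.53 GB

Audio: 224 kbps = 0.224 Mbps.
Twitch VOD: 3.434 Mbps × 16320 s = 56042.9 Mb
wedding ceremony recording: 23.224 Mbps × 2460 s = 57131.0 Mb
concert recording: 34.424 Mbps × 5820 s = 200347.7 Mb
time-lapse clip: 31.224 Mbps × 600 s = 18734.4 Mb
Total: 332256.0 Mb = 41532.0 MB.
= 41.53 GB.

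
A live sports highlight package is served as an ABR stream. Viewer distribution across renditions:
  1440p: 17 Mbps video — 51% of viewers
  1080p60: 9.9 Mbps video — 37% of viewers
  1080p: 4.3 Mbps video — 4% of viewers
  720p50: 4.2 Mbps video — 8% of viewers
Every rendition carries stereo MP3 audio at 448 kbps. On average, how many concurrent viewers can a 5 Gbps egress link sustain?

376

Audio: 448 kbps = 0.448 Mbps.
Average per-viewer bitrate: 0.51×17.448 + 0.37×10.348 + 0.04×4.748 + 0.08×4.648 = 13.289 Mbps.
5 Gbps = 5,000 Mbps; 5,000 / 13.289 = 376.25 → 376.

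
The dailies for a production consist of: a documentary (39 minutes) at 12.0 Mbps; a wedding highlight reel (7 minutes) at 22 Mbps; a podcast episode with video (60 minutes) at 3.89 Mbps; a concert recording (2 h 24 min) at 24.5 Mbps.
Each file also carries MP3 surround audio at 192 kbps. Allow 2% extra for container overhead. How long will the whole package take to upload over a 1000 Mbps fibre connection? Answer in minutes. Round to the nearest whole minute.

Audio: 192 kbps = 0.192 Mbps.
documentary: 12.192 Mbps × 2340 s × 1.02 = 29099.9 Mb
wedding highlight reel: 22.192 Mbps × 420 s × 1.02 = 9507.1 Mb
podcast episode with video: 4.082 Mbps × 3600 s × 1.02 = 14989.1 Mb
concert recording: 24.692 Mbps × 8640 s × 1.02 = 217605.7 Mb
Total: 271201.7 Mb = 33900.2 MB.
At 1000 Mbps: 271201.7 / 1000 = 271 s ≈ 4.52 minutes.

5 minutes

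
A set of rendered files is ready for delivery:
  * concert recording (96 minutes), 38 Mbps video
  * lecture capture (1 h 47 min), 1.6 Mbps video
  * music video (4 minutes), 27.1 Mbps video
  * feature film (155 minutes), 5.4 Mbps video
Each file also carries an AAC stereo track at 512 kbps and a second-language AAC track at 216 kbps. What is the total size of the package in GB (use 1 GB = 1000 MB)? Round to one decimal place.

Audio total: 512 + 216 = 728 kbps = 0.728 Mbps.
concert recording: 38.728 Mbps × 5760 s = 223073.3 Mb
lecture capture: 2.328 Mbps × 6420 s = 14945.8 Mb
music video: 27.828 Mbps × 240 s = 6678.7 Mb
feature film: 6.128 Mbps × 9300 s = 56990.4 Mb
Total: 301688.2 Mb = 37711.0 MB.
= 37.71 GB.

37.7 GB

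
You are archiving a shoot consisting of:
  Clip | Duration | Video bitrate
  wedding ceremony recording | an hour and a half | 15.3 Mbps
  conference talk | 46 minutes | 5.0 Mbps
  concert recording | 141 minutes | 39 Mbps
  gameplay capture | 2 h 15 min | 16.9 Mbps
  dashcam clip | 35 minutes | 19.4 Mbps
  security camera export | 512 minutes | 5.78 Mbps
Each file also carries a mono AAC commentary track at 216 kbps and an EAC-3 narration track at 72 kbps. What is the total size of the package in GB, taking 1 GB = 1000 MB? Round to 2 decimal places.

Audio total: 216 + 72 = 288 kbps = 0.288 Mbps.
wedding ceremony recording: 15.588 Mbps × 5400 s = 84175.2 Mb
conference talk: 5.288 Mbps × 2760 s = 14594.9 Mb
concert recording: 39.288 Mbps × 8460 s = 332376.5 Mb
gameplay capture: 17.188 Mbps × 8100 s = 139222.8 Mb
dashcam clip: 19.688 Mbps × 2100 s = 41344.8 Mb
security camera export: 6.068 Mbps × 30720 s = 186409.0 Mb
Total: 798123.1 Mb = 99765.4 MB.
= 99.77 GB.

99.77 GB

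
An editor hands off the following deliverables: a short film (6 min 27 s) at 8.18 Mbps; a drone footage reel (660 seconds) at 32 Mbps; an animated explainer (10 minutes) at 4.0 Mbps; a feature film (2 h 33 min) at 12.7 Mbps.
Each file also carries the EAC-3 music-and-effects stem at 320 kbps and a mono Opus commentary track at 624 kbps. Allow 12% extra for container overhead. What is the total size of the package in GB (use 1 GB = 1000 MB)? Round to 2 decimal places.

Audio total: 320 + 624 = 944 kbps = 0.944 Mbps.
short film: 9.124 Mbps × 387 s × 1.12 = 3954.7 Mb
drone footage reel: 32.944 Mbps × 660 s × 1.12 = 24352.2 Mb
animated explainer: 4.944 Mbps × 600 s × 1.12 = 3322.4 Mb
feature film: 13.644 Mbps × 9180 s × 1.12 = 140282.2 Mb
Total: 171911.4 Mb = 21488.9 MB.
= 21.49 GB.

21.49 GB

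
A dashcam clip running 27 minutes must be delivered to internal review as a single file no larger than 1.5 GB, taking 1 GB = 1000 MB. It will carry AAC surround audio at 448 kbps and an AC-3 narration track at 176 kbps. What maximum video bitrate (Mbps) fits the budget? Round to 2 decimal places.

6.78 Mbps

Budget: 1.5 GB = 12000.0 Mb.
27 min = 1620 s
Total bitrate budget: 12000.0 Mb / 1620 s = 7.407 Mbps.
Audio total: 448 + 176 = 624 kbps = 0.624 Mbps.
Video: 7.407 − 0.624 = 6.783 Mbps.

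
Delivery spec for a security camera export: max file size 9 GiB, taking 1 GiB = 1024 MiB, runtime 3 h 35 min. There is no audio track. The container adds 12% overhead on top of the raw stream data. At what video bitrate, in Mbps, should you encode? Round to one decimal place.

5.4 Mbps

Budget: 9 GiB = 77309.4 Mb.
Stream payload after overhead: 77309.4 / 1.12 = 69026.3 Mb.
3 h 35 min = 215 min = 12900 s
Total bitrate budget: 69026.3 Mb / 12900 s = 5.351 Mbps.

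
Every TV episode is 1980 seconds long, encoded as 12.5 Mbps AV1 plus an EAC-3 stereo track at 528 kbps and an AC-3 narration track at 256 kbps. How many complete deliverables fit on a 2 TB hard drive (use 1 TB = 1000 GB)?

608

Audio total: 528 + 256 = 784 kbps = 0.784 Mbps.
Total bitrate: 13.284 Mbps.
Per item: 13.284 Mbps × 1980 s = 26,302 Mb = 3,288 MB.
Capacity: 2 TB = 16,000,000 Mb; 608.31 items → 608 complete.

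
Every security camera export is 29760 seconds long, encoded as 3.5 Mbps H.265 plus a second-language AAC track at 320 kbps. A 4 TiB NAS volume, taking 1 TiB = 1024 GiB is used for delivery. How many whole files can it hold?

Audio: 320 kbps = 0.320 Mbps.
Total bitrate: 3.820 Mbps.
Per item: 3.820 Mbps × 29760 s = 113,683 Mb = 14,210 MB.
Capacity: 4 TiB = 35,184,372 Mb; 309.49 items → 309 complete.

309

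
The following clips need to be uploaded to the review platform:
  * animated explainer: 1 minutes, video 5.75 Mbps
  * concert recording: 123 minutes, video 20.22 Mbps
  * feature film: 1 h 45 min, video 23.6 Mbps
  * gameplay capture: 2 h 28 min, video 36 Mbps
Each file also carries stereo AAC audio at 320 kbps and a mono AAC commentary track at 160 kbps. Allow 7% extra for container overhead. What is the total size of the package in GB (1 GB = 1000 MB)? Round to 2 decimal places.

84.10 GB

Audio total: 320 + 160 = 480 kbps = 0.480 Mbps.
animated explainer: 6.230 Mbps × 60 s × 1.07 = 400.0 Mb
concert recording: 20.700 Mbps × 7380 s × 1.07 = 163459.6 Mb
feature film: 24.080 Mbps × 6300 s × 1.07 = 162323.3 Mb
gameplay capture: 36.480 Mbps × 8880 s × 1.07 = 346618.4 Mb
Total: 672801.2 Mb = 84100.2 MB.
= 84.10 GB.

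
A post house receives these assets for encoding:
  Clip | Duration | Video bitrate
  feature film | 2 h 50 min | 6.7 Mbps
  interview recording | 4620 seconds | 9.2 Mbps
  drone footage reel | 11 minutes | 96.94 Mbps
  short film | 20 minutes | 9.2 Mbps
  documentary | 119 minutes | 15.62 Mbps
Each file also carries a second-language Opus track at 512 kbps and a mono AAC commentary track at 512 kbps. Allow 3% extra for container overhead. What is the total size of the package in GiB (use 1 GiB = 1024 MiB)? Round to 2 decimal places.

Audio total: 512 + 512 = 1024 kbps = 1.024 Mbps.
feature film: 7.724 Mbps × 10200 s × 1.03 = 81148.3 Mb
interview recording: 10.224 Mbps × 4620 s × 1.03 = 48651.9 Mb
drone footage reel: 97.964 Mbps × 660 s × 1.03 = 66595.9 Mb
short film: 10.224 Mbps × 1200 s × 1.03 = 12636.9 Mb
documentary: 16.644 Mbps × 7140 s × 1.03 = 122403.3 Mb
Total: 331436.4 Mb = 41429.5 MB.
= 38.58 GiB.

38.58 GiB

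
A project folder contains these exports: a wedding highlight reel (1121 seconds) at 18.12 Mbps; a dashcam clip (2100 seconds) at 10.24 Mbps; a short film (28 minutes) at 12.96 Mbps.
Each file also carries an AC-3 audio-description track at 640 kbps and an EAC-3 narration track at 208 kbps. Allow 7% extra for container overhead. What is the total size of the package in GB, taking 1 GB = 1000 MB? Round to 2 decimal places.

Audio total: 640 + 208 = 848 kbps = 0.848 Mbps.
wedding highlight reel: 18.968 Mbps × 1121 s × 1.07 = 22751.5 Mb
dashcam clip: 11.088 Mbps × 2100 s × 1.07 = 24914.7 Mb
short film: 13.808 Mbps × 1680 s × 1.07 = 24821.3 Mb
Total: 72487.5 Mb = 9060.9 MB.
= 9.061 GB.

9.06 GB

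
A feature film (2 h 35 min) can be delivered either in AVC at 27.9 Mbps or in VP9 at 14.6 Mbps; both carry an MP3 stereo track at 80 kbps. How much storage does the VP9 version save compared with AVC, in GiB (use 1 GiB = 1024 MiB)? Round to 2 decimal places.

14.40 GiB

2 h 35 min = 155 min = 9300 s
Audio: 80 kbps = 0.080 Mbps.
AVC: 27.980 Mbps × 9300 s = 260214.0 Mb = 30.293 GiB.
VP9: 14.680 Mbps × 9300 s = 136524.0 Mb = 15.893 GiB.
Saving: 30.293 − 15.893 = 14.399 GiB.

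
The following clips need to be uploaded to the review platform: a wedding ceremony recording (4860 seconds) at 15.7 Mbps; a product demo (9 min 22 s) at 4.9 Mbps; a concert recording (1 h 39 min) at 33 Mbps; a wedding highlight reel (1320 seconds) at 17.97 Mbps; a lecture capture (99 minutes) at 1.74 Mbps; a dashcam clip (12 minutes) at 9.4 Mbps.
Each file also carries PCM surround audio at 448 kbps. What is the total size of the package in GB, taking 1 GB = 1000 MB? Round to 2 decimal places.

Audio: 448 kbps = 0.448 Mbps.
wedding ceremony recording: 16.148 Mbps × 4860 s = 78479.3 Mb
product demo: 5.348 Mbps × 562 s = 3005.6 Mb
concert recording: 33.448 Mbps × 5940 s = 198681.1 Mb
wedding highlight reel: 18.418 Mbps × 1320 s = 24311.8 Mb
lecture capture: 2.188 Mbps × 5940 s = 12996.7 Mb
dashcam clip: 9.848 Mbps × 720 s = 7090.6 Mb
Total: 324565.0 Mb = 40570.6 MB.
= 40.57 GB.

40.57 GB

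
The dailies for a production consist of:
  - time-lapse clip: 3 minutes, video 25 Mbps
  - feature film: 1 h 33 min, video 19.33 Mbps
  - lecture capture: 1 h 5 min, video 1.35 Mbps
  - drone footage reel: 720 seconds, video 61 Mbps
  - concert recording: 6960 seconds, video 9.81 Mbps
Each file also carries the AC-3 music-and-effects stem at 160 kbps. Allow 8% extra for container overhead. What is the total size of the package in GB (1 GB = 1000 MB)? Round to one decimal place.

Audio: 160 kbps = 0.160 Mbps.
time-lapse clip: 25.160 Mbps × 180 s × 1.08 = 4891.1 Mb
feature film: 19.490 Mbps × 5580 s × 1.08 = 117454.5 Mb
lecture capture: 1.510 Mbps × 3900 s × 1.08 = 6360.1 Mb
drone footage reel: 61.160 Mbps × 720 s × 1.08 = 47558.0 Mb
concert recording: 9.970 Mbps × 6960 s × 1.08 = 74942.5 Mb
Total: 251206.3 Mb = 31400.8 MB.
= 31.40 GB.

31.4 GB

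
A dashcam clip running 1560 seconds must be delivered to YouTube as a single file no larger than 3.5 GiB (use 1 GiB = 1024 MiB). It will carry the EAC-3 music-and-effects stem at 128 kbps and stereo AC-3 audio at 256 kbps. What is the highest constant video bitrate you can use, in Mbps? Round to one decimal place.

18.9 Mbps

Budget: 3.5 GiB = 30064.8 Mb.
Total bitrate budget: 30064.8 Mb / 1560 s = 19.272 Mbps.
Audio total: 128 + 256 = 384 kbps = 0.384 Mbps.
Video: 19.272 − 0.384 = 18.888 Mbps.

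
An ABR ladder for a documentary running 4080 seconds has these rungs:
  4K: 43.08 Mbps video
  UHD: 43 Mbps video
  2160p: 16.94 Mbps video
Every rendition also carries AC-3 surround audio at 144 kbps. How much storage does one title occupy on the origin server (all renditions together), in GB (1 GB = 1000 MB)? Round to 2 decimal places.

Audio: 144 kbps = 0.144 Mbps.
Sum of rendition bitrates: (43.08+0.144) + (43+0.144) + (16.94+0.144) = 103.452 Mbps.
× 4080 s = 422,084 Mb = 52,761 MB = 52.76 GB.

52.76 GB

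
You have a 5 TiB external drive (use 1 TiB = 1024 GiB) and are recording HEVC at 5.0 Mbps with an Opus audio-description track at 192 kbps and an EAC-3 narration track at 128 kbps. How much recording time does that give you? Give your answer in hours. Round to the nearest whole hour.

Audio total: 192 + 128 = 320 kbps = 0.320 Mbps.
Total bitrate: 5.0 + 0.320 = 5.320 Mbps.
Capacity: 5 TiB = 43,980,465 Mb.
Recording time: 43,980,465 / 5.320 = 8,267,005 s ≈ 2,296 hours.

2296 hours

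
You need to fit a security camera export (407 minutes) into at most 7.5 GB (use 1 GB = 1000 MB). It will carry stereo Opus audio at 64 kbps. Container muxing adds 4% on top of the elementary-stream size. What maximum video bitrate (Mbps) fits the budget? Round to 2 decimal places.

Budget: 7.5 GB = 60000.0 Mb.
Stream payload after overhead: 60000.0 / 1.04 = 57692.3 Mb.
407 min = 24420 s
Total bitrate budget: 57692.3 Mb / 24420 s = 2.363 Mbps.
Audio: 64 kbps = 0.064 Mbps.
Video: 2.363 − 0.064 = 2.299 Mbps.

2.30 Mbps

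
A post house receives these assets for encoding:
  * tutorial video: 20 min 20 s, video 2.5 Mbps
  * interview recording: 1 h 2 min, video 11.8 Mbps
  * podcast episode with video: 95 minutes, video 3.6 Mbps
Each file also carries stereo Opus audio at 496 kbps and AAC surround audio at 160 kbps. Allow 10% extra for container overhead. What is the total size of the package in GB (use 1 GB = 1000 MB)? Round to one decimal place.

10.2 GB

Audio total: 496 + 160 = 656 kbps = 0.656 Mbps.
tutorial video: 3.156 Mbps × 1220 s × 1.10 = 4235.4 Mb
interview recording: 12.456 Mbps × 3720 s × 1.10 = 50970.0 Mb
podcast episode with video: 4.256 Mbps × 5700 s × 1.10 = 26685.1 Mb
Total: 81890.4 Mb = 10236.3 MB.
= 10.24 GB.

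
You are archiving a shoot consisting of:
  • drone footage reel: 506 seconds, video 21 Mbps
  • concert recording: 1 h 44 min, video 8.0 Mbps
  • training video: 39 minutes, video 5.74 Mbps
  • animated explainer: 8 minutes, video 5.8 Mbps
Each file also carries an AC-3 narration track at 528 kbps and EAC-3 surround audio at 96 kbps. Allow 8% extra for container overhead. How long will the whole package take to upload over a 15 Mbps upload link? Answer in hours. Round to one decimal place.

Audio total: 528 + 96 = 624 kbps = 0.624 Mbps.
drone footage reel: 21.624 Mbps × 506 s × 1.08 = 11817.1 Mb
concert recording: 8.624 Mbps × 6240 s × 1.08 = 58118.9 Mb
training video: 6.364 Mbps × 2340 s × 1.08 = 16083.1 Mb
animated explainer: 6.424 Mbps × 480 s × 1.08 = 3330.2 Mb
Total: 89349.2 Mb = 11168.7 MB.
At 15 Mbps: 89349.2 / 15 = 5957 s ≈ 1.65 hours.

1.7 hours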